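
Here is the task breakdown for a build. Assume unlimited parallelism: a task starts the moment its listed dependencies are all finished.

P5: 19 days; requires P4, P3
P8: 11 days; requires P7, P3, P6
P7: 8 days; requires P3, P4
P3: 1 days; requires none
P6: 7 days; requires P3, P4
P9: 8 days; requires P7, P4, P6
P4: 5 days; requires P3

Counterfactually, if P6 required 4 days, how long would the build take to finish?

Critical path before the change: P3→P4→P5 = 1+5+19 = 25 giving 25 days.
P6 has 1 day of float (longest path through it is 24).
That remains the longest chain; total 25 days.

25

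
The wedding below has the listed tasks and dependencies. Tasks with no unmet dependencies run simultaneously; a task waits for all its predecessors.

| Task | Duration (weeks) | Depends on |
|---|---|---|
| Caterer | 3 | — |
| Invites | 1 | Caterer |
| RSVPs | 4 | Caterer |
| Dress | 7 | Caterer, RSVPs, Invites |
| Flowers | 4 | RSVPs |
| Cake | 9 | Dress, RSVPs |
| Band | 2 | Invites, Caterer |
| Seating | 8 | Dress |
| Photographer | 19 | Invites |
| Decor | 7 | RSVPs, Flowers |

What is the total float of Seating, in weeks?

Critical path: Caterer→Invites→Photographer = 3+1+19 = 23, so the finish is 23 weeks.
Seating finishes as early as 22 and must finish by 23.
Float = 23 − 22 = 1.

1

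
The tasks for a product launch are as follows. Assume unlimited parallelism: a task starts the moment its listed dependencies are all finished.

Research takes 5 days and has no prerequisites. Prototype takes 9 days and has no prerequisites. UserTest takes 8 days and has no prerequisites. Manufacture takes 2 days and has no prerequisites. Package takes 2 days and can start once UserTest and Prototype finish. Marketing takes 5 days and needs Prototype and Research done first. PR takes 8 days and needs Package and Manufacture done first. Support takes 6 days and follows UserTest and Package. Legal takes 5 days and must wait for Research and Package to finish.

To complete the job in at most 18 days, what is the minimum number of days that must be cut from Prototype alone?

Current finish: 19 days; target: 18.
Prototype is on every critical path, so each day cut from Prototype cuts the finish by one (this holds down to a finish of 18).
Need 19 − 18 = 1 day off Prototype → Prototype becomes 8 days, finish becomes 18.

1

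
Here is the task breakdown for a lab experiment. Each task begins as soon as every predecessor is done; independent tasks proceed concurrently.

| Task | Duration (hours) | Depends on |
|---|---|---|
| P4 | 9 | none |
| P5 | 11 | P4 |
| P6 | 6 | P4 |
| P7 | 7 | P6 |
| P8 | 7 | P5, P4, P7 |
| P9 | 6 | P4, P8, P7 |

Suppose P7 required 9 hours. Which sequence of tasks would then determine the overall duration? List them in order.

P4, P6, P7, P8, P9

Actual critical path: P4→P6→P7→P8→P9 = 9+6+7+7+6 = 35 ⇒ 35 hours.
Since P7 is critical, the +2 change carries straight to that chain (now 37 hours).
No other chain overtakes it, so the finish is 37 hours.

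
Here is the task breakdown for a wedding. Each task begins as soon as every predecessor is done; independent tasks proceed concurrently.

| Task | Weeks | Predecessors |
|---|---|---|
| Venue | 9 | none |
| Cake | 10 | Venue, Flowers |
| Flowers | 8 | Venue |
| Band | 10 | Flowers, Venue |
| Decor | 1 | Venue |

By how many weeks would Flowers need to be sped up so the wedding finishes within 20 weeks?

Current finish: 27 weeks; target: 20.
Flowers is on every critical path, so each week cut from Flowers cuts the finish by one (this holds down to a finish of 20).
Need 27 − 20 = 7 weeks off Flowers → Flowers becomes 1 week, finish becomes 20.

7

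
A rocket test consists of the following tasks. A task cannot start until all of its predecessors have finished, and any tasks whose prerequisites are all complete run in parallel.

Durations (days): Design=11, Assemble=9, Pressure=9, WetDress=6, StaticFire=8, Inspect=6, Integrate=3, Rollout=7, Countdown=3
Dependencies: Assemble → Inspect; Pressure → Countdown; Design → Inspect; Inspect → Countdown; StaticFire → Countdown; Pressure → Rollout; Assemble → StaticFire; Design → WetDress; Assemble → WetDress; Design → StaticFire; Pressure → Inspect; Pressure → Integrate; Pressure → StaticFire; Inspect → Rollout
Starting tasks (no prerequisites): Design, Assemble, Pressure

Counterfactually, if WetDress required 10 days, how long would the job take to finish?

As given, the longest chain is Design→Inspect→Rollout = 11+6+7 = 24, so the finish is 24 days.
WetDress is off the critical path — its longest chain is 17 days, giving 7 of slack.
The critical path is still Design→Inspect→Rollout; finish is now 24 days.

24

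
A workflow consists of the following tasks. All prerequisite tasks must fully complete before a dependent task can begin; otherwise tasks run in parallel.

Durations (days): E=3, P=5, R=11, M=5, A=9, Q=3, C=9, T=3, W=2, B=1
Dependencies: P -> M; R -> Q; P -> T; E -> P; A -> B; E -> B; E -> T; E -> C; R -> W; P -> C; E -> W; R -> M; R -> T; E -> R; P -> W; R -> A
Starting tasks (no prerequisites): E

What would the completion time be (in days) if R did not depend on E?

21

Original critical path: E→R→A→B = 3+11+9+1 = 24 ⇒ 24 days.
Without E→R, R's earliest start moves from 3 to 0.
New critical path: R→A→B = 11+9+1 = 21 ⇒ 21 days.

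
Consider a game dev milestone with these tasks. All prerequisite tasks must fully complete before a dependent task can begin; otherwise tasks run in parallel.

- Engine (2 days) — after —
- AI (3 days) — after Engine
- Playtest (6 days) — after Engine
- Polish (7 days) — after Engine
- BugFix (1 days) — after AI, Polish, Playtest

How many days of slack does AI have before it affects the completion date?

4

Engine→Polish→BugFix = 2+7+1 = 10 sets the makespan at 10 days.
Longest path through AI: 6 days (earliest finish 5, latest finish 9).
Slack of AI = 6 − 2 = 4 days.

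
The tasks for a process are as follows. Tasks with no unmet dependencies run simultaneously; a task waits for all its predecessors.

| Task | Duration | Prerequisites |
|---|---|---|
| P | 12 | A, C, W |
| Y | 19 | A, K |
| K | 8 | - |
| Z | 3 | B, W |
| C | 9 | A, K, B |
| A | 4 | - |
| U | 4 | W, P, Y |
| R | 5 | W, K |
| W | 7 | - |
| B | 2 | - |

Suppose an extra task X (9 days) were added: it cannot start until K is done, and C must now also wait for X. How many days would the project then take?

Originally the project takes 33 days.
With X inserted, C now waits for max(A, K, B, X).
New critical path: K→X→C→P→U = 8+9+9+12+4 = 42 ⇒ 42 days.

42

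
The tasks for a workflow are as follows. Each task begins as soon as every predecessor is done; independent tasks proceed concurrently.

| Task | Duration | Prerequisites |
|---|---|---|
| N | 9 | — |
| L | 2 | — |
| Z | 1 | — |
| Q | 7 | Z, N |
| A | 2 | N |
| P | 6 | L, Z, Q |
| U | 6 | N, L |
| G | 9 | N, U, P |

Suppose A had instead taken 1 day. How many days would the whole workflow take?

31

Critical path before the change: N→Q→P→G = 9+7+6+9 = 31 giving 31 days.
A is off the critical path — its longest chain is 11 days, giving 20 of slack.
The critical path is still N→Q→P→G; finish is now 31 days.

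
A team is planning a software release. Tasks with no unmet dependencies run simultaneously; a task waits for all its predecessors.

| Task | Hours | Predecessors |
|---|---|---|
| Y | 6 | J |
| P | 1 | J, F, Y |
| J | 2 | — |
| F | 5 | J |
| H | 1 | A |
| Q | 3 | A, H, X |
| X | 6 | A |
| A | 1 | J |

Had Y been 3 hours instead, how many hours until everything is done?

12

As given, the longest chain is J→A→X→Q = 2+1+6+3 = 12, so the finish is 12 hours.
The longest path through Y is only 9 hours, so Y has float 3.
That remains the longest chain; total 12 hours.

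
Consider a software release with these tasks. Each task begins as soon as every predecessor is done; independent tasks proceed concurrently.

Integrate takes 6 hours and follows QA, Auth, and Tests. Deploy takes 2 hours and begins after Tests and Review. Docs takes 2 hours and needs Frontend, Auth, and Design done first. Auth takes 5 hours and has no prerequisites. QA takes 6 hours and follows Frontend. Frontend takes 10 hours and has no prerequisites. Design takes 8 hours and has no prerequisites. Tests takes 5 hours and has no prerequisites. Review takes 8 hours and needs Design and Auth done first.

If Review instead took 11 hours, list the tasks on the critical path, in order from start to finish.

The binding path is Frontend→QA→Integrate = 10+6+6 = 22; finish at 22 hours.
Review has 4 hours of float (longest path through it is 18).
That remains the longest chain; total 22 hours.

Frontend, QA, Integrate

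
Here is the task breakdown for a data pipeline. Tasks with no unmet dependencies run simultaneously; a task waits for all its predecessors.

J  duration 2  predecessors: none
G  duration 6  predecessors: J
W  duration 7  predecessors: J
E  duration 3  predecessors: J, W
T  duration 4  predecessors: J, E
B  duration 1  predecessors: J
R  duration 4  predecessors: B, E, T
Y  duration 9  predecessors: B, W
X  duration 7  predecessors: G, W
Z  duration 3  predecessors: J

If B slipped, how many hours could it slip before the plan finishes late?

J→W→E→T→R = 2+7+3+4+4 = 20 sets the makespan at 20 hours.
B finishes as early as 3 and must finish by 11.
So B can slip 11 − 3 = 8 hours.

8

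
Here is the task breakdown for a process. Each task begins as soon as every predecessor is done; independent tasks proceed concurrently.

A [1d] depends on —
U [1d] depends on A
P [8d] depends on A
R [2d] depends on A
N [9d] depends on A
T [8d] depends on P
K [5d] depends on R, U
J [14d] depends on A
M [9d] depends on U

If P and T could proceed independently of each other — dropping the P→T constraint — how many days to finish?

With the dependency in place, A→P→T = 1+8+8 = 17 sets the finish at 17 days.
Without P→T, T's earliest start moves from 9 to 0.
The longest chain is now A→J = 1+14 = 15, so the job takes 15 days.

15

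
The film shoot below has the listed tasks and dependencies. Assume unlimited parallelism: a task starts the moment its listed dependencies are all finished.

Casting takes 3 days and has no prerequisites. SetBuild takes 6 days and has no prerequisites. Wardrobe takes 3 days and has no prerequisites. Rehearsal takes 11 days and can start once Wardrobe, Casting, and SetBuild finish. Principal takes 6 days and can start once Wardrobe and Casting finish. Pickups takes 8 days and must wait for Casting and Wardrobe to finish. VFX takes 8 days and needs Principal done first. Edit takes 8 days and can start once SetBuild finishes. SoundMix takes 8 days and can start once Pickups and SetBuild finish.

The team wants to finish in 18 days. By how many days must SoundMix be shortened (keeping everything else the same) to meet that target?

Current finish: 19 days; target: 18.
SoundMix is on every critical path, so each day cut from SoundMix cuts the finish by one (this holds down to a finish of 17).
Need 19 − 18 = 1 day off SoundMix → SoundMix becomes 7 days, finish becomes 18.

1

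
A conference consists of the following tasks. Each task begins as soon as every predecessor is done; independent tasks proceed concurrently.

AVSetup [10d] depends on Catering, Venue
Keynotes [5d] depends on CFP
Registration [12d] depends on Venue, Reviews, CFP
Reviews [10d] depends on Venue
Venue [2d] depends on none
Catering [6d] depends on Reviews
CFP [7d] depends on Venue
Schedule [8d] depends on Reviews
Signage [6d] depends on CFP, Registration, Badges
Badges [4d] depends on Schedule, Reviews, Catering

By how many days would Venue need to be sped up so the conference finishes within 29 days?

1

Current finish: 30 days; target: 29.
Venue is on every critical path, so each day cut from Venue cuts the finish by one (this holds down to a finish of 29).
Need 30 − 29 = 1 day off Venue → Venue becomes 1 day, finish becomes 29.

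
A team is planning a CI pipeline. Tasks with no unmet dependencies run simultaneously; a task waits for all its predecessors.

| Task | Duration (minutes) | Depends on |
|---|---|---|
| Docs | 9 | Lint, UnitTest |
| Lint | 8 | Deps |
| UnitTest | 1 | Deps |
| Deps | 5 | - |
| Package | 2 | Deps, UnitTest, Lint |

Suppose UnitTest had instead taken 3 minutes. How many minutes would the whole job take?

22

Baseline: Deps→Lint→Docs = 5+8+9 = 22 → 22 minutes.
The longest path through UnitTest is only 15 minutes, so UnitTest has float 7.
That remains the longest chain; total 22 minutes.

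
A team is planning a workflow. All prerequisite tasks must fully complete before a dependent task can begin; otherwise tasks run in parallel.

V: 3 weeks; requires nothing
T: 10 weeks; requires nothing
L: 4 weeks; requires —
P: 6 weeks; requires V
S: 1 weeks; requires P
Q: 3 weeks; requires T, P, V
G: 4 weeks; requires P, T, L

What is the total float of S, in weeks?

Critical path: T→G = 10+4 = 14, so the finish is 14 weeks.
Longest path through S: 10 weeks (earliest finish 10, latest finish 14).
Float = 14 − 10 = 4.

4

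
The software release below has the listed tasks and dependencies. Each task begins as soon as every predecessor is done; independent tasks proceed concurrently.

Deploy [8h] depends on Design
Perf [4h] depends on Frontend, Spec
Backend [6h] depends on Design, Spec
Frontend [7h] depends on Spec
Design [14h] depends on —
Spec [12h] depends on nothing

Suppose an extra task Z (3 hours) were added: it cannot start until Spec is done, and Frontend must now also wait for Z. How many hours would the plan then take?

26

Originally the plan takes 23 hours.
With Z inserted, Frontend now waits for max(Spec, Z).
New critical path: Spec→Z→Frontend→Perf = 12+3+7+4 = 26 ⇒ 26 hours.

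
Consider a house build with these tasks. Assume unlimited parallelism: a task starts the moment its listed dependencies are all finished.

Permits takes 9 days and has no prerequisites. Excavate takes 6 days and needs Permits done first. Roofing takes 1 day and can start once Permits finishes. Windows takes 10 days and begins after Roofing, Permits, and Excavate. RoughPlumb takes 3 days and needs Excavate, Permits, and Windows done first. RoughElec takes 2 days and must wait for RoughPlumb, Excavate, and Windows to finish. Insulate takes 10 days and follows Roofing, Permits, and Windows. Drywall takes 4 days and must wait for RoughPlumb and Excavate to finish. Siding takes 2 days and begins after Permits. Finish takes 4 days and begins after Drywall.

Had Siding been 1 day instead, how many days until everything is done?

36

Baseline: Permits→Excavate→Windows→RoughPlumb→Drywall→Finish = 9+6+10+3+4+4 = 36 → 36 days.
Siding has 25 days of float (longest path through it is 11).
That remains the longest chain; total 36 days.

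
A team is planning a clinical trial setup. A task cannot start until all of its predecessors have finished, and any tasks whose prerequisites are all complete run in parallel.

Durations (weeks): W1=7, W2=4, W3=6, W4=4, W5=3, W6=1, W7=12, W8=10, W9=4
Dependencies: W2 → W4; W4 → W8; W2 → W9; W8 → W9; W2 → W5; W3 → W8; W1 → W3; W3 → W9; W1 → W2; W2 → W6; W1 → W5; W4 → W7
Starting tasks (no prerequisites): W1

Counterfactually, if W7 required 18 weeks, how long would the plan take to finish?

Critical path before the change: W1→W2→W4→W8→W9 = 7+4+4+10+4 = 29 giving 29 weeks.
W7 has 2 weeks of float (longest path through it is 27).
New critical path: W1→W2→W4→W7 = 7+4+4+18 = 33 ⇒ 33 weeks.

33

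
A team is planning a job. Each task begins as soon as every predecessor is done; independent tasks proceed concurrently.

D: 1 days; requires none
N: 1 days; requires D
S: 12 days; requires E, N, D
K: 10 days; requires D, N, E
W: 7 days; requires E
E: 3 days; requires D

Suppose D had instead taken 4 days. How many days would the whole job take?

19

As given, the longest chain is D→E→S = 1+3+12 = 16, so the finish is 16 days.
D lies on that path, so at 4 days the path becomes 19 days.
That remains the longest chain; total 19 days.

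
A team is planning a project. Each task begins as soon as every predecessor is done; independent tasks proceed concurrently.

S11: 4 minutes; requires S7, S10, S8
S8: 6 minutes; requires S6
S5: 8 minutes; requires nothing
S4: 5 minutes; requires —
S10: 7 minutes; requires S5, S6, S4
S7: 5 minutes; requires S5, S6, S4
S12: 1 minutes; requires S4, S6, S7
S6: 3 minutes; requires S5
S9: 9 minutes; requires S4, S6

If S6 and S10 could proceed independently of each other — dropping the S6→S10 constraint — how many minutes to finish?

Original critical path: S5→S6→S10→S11 = 8+3+7+4 = 22 ⇒ 22 minutes.
Without S6→S10, S10's earliest start moves from 11 to 8.
After: S5→S6→S8→S11 = 8+3+6+4 = 21 → 21 minutes.

21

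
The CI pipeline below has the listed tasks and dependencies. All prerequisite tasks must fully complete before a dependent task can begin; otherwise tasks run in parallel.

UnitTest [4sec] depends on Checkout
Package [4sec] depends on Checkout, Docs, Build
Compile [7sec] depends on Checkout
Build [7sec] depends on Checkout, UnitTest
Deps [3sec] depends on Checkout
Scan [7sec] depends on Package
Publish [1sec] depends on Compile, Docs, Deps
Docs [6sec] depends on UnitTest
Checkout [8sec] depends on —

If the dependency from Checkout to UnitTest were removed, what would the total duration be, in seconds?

26

Before: longest chain Checkout→UnitTest→Build→Package→Scan = 8+4+7+4+7 = 30, finish 30.
Without Checkout→UnitTest, UnitTest's earliest start moves from 8 to 0.
After: Checkout→Build→Package→Scan = 8+7+4+7 = 26 → 26 seconds.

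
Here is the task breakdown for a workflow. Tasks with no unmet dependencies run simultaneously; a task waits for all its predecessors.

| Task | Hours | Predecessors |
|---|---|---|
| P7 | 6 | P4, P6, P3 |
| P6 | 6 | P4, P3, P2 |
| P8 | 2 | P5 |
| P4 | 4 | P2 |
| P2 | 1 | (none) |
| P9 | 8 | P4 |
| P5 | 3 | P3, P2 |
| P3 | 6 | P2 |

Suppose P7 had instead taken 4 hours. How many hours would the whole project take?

As given, the longest chain is P2→P3→P6→P7 = 1+6+6+6 = 19, so the finish is 19 hours.
Since P7 is critical, the -2 change carries straight to that chain (now 17 hours).
That remains the longest chain; total 17 hours.

17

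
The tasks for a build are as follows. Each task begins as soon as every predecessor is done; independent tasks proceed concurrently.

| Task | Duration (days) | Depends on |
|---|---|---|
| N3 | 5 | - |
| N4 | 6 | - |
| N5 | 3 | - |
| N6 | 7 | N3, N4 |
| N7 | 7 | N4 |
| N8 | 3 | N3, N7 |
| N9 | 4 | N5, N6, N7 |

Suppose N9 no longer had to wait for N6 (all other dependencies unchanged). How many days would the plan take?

17

Original critical path: N4→N6→N9 = 6+7+4 = 17 ⇒ 17 days.
Dropping N6→N9 doesn't change N9's earliest start (13); another predecessor still binds.
New critical path: N4→N7→N9 = 6+7+4 = 17 ⇒ 17 days.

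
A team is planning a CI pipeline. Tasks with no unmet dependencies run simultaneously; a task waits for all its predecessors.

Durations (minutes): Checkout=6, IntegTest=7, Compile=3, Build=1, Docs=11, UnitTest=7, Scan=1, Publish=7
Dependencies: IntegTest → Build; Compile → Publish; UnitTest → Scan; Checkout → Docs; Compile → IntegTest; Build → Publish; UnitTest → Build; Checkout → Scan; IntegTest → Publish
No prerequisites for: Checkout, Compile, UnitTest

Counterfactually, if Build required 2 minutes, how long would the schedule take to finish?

19

The binding path is Compile→IntegTest→Build→Publish = 3+7+1+7 = 18; finish at 18 minutes.
Since Build is critical, the +1 change carries straight to that chain (now 19 minutes).
No other chain overtakes it, so the finish is 19 minutes.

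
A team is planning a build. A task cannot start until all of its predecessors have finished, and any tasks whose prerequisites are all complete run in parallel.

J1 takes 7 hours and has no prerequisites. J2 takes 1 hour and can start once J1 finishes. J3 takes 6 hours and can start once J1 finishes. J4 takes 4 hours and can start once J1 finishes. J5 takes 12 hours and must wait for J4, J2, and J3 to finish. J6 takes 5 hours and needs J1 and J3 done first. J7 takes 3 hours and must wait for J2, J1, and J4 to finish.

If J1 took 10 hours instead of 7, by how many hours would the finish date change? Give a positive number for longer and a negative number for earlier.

Critical path before the change: J1→J3→J5 = 7+6+12 = 25 giving 25 hours.
Since J1 is critical, the +3 change carries straight to that chain (now 28 hours).
That remains the longest chain; total 28 hours.
Change in finish: 28 − 25 = +3 hours.

3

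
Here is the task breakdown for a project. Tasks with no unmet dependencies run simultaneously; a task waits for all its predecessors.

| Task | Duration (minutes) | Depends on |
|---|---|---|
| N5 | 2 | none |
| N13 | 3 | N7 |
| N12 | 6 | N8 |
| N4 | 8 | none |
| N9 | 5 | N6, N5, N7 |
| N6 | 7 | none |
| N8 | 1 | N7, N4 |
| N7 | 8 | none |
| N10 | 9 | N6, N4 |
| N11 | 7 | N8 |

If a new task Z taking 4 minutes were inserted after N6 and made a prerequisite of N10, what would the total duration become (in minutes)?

Originally the job takes 17 minutes.
With Z inserted, N10 now waits for max(N6, N4, Z).
New critical path: N6→Z→N10 = 7+4+9 = 20 ⇒ 20 minutes.

20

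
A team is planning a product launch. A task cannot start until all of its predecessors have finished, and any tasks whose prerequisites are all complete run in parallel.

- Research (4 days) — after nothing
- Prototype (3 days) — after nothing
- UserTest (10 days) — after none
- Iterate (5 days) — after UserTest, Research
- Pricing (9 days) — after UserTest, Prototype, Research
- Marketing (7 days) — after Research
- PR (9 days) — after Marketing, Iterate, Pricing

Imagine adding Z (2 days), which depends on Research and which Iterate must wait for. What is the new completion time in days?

28

Originally the schedule takes 28 days.
With Z inserted, Iterate now waits for max(UserTest, Research, Z).
New critical path: UserTest→Pricing→PR = 10+9+9 = 28 ⇒ 28 days.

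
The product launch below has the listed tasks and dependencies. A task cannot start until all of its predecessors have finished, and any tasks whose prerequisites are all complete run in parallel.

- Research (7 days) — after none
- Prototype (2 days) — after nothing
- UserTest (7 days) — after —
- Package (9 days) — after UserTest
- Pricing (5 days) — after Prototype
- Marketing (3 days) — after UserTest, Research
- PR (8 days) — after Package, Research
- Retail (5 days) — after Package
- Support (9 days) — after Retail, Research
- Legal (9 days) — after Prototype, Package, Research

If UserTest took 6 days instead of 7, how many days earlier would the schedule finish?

Critical path before the change: UserTest→Package→Retail→Support = 7+9+5+9 = 30 giving 30 days.
Since UserTest is critical, the -1 change carries straight to that chain (now 29 days).
That remains the longest chain; total 29 days.
Change in finish: 29 − 30 = -1 days.

1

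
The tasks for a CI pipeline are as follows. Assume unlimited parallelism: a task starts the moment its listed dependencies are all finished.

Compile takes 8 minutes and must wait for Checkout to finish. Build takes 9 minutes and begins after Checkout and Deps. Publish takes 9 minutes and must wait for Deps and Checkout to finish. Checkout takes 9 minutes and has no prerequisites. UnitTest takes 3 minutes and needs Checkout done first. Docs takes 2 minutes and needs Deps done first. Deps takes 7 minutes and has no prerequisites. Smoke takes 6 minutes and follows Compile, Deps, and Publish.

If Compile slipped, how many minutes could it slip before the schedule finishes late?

1

The longest chain is Checkout→Publish→Smoke = 9+9+6 = 24; overall finish 24 minutes.
Longest path through Compile: 23 minutes (earliest finish 17, latest finish 18).
Slack of Compile = 10 − 9 = 1 minute.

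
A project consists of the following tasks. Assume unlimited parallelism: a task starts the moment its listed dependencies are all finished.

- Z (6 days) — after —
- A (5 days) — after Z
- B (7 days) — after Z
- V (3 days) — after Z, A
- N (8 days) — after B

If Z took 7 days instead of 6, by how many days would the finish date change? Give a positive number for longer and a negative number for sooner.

1

Actual critical path: Z→B→N = 6+7+8 = 21 ⇒ 21 days.
Z lies on that path, so at 7 days the path becomes 22 days.
The critical path is still Z→B→N; finish is now 22 days.
Change in finish: 22 − 21 = +1 days.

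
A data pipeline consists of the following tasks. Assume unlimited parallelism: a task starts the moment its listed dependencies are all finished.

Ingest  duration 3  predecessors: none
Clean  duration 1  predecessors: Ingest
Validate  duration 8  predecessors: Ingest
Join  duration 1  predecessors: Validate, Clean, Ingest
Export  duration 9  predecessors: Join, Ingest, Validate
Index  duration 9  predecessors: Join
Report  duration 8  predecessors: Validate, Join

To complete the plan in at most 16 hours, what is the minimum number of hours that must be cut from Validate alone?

Current finish: 21 hours; target: 16.
Validate is on every critical path, so each hour cut from Validate cuts the finish by one (this holds down to a finish of 14).
Need 21 − 16 = 5 hours off Validate → Validate becomes 3 hours, finish becomes 16.

5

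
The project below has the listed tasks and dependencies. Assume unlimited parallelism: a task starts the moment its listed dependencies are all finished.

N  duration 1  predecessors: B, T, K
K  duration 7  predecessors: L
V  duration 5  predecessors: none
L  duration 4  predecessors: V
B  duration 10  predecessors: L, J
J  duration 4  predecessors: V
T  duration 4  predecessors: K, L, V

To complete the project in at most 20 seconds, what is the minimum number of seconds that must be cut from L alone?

1

Current finish: 21 seconds; target: 20.
L is on every critical path, so each second cut from L cuts the finish by one (this holds down to a finish of 20).
Need 21 − 20 = 1 second off L → L becomes 3 seconds, finish becomes 20.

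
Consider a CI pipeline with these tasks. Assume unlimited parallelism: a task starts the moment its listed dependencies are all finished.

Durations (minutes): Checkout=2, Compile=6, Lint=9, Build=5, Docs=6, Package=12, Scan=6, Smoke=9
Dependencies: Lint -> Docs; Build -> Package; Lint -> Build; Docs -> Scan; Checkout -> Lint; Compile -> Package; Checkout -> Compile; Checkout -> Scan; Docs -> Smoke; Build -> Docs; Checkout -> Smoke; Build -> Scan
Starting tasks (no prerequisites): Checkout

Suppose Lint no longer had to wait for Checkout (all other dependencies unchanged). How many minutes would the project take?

29

Original critical path: Checkout→Lint→Build→Docs→Smoke = 2+9+5+6+9 = 31 ⇒ 31 minutes.
Without Checkout→Lint, Lint's earliest start moves from 2 to 0.
The longest chain is now Lint→Build→Docs→Smoke = 9+5+6+9 = 29, so the project takes 29 minutes.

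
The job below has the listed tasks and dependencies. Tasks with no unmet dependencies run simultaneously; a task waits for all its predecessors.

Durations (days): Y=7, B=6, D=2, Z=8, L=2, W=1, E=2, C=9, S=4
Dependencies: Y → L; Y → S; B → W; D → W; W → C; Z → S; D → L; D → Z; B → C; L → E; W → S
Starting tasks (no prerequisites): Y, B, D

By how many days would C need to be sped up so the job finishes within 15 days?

Current finish: 16 days; target: 15.
C is on every critical path, so each day cut from C cuts the finish by one (this holds down to a finish of 14).
Need 16 − 15 = 1 day off C → C becomes 8 days, finish becomes 15.

1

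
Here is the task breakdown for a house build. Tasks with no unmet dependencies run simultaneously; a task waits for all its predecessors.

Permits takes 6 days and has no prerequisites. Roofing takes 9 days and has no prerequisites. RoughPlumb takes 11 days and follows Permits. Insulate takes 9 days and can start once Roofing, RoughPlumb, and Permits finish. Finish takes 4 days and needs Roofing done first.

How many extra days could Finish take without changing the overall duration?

13

Permits→RoughPlumb→Insulate = 6+11+9 = 26 sets the makespan at 26 days.
Longest path through Finish: 13 days (earliest finish 13, latest finish 26).
Float = 26 − 13 = 13.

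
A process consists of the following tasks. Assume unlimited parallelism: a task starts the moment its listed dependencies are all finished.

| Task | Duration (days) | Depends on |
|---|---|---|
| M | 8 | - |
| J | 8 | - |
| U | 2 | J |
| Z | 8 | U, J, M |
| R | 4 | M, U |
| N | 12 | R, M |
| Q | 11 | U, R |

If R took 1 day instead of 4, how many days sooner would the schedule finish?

3

Baseline: J→U→R→N = 8+2+4+12 = 26 → 26 days.
Since R is critical, the -3 change carries straight to that chain (now 23 days).
That remains the longest chain; total 23 days.
Change in finish: 23 − 26 = -3 days.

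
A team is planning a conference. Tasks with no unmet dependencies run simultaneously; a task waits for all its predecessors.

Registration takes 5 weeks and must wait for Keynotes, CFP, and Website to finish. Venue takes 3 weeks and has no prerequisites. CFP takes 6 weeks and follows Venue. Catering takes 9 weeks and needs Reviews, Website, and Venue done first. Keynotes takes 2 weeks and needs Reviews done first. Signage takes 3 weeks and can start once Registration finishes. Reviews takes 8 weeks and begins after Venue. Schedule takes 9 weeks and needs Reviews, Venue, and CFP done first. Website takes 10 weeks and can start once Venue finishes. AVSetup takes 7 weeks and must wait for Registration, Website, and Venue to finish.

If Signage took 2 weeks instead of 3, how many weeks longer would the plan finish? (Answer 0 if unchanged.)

Actual critical path: Venue→Reviews→Keynotes→Registration→AVSetup = 3+8+2+5+7 = 25 ⇒ 25 weeks.
Signage is off the critical path — its longest chain is 21 weeks, giving 4 of slack.
The critical path is still Venue→Reviews→Keynotes→Registration→AVSetup; finish is now 25 weeks.
Change in finish: 25 − 25 = +0 weeks.

0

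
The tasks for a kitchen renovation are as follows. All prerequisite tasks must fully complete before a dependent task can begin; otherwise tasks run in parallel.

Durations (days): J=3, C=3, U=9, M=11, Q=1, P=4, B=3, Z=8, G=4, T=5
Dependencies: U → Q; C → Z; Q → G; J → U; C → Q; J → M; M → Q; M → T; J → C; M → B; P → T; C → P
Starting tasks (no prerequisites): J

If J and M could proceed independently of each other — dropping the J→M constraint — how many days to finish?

With the dependency in place, J→M→Q→G = 3+11+1+4 = 19 sets the finish at 19 days.
Without J→M, M's earliest start moves from 3 to 0.
New critical path: J→U→Q→G = 3+9+1+4 = 17 ⇒ 17 days.

17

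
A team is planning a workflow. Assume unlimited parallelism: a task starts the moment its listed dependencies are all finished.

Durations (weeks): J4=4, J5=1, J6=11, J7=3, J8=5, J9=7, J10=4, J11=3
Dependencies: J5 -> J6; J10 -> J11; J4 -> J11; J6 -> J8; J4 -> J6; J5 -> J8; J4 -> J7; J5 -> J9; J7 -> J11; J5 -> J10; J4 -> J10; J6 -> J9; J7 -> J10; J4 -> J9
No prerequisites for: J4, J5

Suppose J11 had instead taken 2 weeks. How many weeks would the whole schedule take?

Actual critical path: J4→J6→J9 = 4+11+7 = 22 ⇒ 22 weeks.
J11 is off the critical path — its longest chain is 14 weeks, giving 8 of slack.
The critical path is still J4→J6→J9; finish is now 22 weeks.

22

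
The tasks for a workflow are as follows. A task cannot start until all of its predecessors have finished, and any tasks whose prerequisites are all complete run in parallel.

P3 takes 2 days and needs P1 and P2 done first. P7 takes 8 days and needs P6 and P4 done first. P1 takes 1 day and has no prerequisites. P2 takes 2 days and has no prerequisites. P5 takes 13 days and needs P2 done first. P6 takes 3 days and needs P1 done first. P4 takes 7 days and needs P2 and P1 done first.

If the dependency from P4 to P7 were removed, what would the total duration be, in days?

15

Original critical path: P2→P4→P7 = 2+7+8 = 17 ⇒ 17 days.
Without P4→P7, P7's earliest start moves from 9 to 4.
New critical path: P2→P5 = 2+13 = 15 ⇒ 15 days.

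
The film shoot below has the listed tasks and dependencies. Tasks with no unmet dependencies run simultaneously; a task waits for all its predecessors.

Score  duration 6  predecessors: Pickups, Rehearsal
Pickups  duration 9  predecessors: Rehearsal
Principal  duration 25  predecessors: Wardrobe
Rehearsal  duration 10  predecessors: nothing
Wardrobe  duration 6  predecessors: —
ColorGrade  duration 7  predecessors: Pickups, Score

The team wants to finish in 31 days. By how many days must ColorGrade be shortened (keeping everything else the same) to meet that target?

Current finish: 32 days; target: 31.
ColorGrade is on every critical path, so each day cut from ColorGrade cuts the finish by one (this holds down to a finish of 31).
Need 32 − 31 = 1 day off ColorGrade → ColorGrade becomes 6 days, finish becomes 31.

1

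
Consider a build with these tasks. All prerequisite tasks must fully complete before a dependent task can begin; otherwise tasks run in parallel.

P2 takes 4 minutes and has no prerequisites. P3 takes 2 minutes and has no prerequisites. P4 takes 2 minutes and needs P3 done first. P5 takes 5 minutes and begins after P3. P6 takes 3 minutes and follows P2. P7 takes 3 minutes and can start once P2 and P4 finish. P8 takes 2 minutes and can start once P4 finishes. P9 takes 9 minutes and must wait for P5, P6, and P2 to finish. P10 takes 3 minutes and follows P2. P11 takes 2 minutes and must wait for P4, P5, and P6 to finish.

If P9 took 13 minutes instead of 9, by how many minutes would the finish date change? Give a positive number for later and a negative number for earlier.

4

The binding path is P2→P6→P9 = 4+3+9 = 16; finish at 16 minutes.
Since P9 is critical, the +4 change carries straight to that chain (now 20 minutes).
The critical path is still P2→P6→P9; finish is now 20 minutes.
Change in finish: 20 − 16 = +4 minutes.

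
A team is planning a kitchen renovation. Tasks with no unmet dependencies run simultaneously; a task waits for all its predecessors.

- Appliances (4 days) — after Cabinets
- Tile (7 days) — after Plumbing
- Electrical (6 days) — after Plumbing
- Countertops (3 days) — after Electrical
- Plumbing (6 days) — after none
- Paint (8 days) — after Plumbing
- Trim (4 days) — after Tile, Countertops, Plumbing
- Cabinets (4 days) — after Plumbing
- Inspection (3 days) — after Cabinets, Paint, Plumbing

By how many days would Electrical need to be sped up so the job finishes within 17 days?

Current finish: 19 days; target: 17.
Electrical is on every critical path, so each day cut from Electrical cuts the finish by one (this holds down to a finish of 17).
Need 19 − 17 = 2 days off Electrical → Electrical becomes 4 days, finish becomes 17.

2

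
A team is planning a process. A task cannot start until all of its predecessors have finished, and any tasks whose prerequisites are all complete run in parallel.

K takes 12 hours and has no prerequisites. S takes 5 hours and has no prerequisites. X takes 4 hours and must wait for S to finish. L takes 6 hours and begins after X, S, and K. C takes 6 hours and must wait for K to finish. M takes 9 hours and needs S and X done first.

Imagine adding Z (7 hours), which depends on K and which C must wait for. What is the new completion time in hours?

Originally the schedule takes 18 hours.
With Z inserted, C now waits for max(K, Z).
New critical path: K→Z→C = 12+7+6 = 25 ⇒ 25 hours.

25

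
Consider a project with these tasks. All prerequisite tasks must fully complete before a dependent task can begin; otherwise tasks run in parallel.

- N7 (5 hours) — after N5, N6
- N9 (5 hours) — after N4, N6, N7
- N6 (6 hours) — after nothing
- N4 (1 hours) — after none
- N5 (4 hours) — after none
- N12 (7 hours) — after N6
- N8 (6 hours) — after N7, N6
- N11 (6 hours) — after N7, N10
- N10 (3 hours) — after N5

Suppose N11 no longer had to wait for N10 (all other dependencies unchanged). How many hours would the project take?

Before: longest chain N6→N7→N8 = 6+5+6 = 17, finish 17.
Dropping N10→N11 doesn't change N11's earliest start (11); another predecessor still binds.
After: N6→N7→N8 = 6+5+6 = 17 → 17 hours.

17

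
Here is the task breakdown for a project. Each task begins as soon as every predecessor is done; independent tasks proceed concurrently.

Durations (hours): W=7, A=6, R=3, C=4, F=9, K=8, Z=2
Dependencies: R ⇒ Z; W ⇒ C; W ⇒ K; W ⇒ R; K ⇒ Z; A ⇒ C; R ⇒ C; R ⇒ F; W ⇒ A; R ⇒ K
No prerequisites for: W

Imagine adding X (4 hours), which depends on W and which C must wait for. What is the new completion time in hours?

Originally the project takes 20 hours.
With X inserted, C now waits for max(A, W, R, X).
New critical path: W→R→K→Z = 7+3+8+2 = 20 ⇒ 20 hours.

20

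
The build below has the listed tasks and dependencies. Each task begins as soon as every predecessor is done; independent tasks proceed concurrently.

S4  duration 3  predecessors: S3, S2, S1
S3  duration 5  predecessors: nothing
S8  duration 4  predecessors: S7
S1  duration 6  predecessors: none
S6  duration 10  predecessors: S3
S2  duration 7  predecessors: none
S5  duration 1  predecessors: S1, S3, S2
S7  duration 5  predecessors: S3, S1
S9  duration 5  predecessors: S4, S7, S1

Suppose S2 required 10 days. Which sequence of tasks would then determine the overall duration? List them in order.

S2, S4, S9

Baseline: S1→S7→S9 = 6+5+5 = 16 → 16 days.
The longest path through S2 is only 15 days, so S2 has float 1.
The binding chain switches to S2→S4→S9 = 10+3+5 = 18; finish 18 days.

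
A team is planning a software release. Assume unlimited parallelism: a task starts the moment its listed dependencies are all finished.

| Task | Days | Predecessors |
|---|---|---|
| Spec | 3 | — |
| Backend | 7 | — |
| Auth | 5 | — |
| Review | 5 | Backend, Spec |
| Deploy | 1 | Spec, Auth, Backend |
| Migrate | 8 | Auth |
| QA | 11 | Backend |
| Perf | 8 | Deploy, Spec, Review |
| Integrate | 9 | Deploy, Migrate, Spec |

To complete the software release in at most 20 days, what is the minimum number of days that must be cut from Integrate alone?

2

Current finish: 22 days; target: 20.
Integrate is on every critical path, so each day cut from Integrate cuts the finish by one (this holds down to a finish of 20).
Need 22 − 20 = 2 days off Integrate → Integrate becomes 7 days, finish becomes 20.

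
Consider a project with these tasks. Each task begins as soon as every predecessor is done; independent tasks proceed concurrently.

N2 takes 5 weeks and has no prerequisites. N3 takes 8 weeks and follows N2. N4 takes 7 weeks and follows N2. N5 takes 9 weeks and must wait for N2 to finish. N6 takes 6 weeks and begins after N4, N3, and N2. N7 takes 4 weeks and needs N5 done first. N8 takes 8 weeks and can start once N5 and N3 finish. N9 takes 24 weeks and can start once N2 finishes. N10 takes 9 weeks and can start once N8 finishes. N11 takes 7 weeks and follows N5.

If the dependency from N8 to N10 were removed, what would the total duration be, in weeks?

Before: longest chain N2→N5→N8→N10 = 5+9+8+9 = 31, finish 31.
Without N8→N10, N10's earliest start moves from 22 to 0.
After: N2→N9 = 5+24 = 29 → 29 weeks.

29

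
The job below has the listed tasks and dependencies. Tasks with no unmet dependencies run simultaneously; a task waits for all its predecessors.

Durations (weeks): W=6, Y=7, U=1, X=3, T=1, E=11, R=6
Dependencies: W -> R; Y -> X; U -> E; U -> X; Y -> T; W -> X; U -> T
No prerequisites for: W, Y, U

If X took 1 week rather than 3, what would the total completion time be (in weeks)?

12

Baseline: W→R = 6+6 = 12 → 12 weeks.
X has 2 weeks of float (longest path through it is 10).
The critical path is still W→R; finish is now 12 weeks.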